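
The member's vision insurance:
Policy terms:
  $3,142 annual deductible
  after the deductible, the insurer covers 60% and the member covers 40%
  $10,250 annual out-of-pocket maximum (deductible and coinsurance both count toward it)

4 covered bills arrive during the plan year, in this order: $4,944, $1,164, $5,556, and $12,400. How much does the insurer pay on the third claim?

$3,333.60

Claim 1 — $4,944: deductible takes $3,142, $1,802 remains; 40% of $1,802 = $720.80. Member pays $3,862.80; OOP now $3,862.80. Insurer: $4,944 − $3,862.80 = $1,081.20.
Claim 2 — $1,164: deductible met; 40% of $1,164 = $465.60. Member pays $465.60; OOP now $4,328.40. Insurer: $1,164 − $465.60 = $698.40.
Claim 3 — $5,556: deductible already satisfied, so member's share is 40% × $5,556 = $2,222.40. Member owes $2,222.40 (running OOP $6,550.80). Plan pays $5,556 − $2,222.40 = $3,333.60.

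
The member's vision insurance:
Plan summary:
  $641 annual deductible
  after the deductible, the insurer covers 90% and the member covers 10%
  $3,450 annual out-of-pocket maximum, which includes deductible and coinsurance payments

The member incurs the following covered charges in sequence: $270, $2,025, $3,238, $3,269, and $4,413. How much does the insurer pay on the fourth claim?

Bill 1, $270: fully absorbed by the deductible. Member pays $270; OOP now $270. Insurer: $270 − $270 = $0.
Bill 2, $2,025: $371 finishes the deductible; $1,654 goes to coinsurance; coinsurance $1,654 × 10% = $165.40. Member pays $536.40; OOP now $806.40. Plan pays $2,025 − $536.40 = $1,488.60.
Bill 3, $3,238: deductible met; 10% of $3,238 = $323.80. Member owes $323.80 (running OOP $1,130.20). Insurer: $3,238 − $323.80 = $2,914.20.
Bill 4, $3,269: deductible already satisfied, so member's share is 10% × $3,269 = $326.90. Member pays $326.90; OOP now $1,457.10. Plan pays $3,269 − $326.90 = $2,942.10.

$2,942.10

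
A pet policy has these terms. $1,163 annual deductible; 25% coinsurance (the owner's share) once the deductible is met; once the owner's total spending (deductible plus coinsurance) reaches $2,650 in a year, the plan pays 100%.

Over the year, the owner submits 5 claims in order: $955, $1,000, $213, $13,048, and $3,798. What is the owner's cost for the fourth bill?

Claim 1 ($955): entire amount goes to the deductible. Cost to owner: $955. OOP to date $955.
Claim 2 ($1,000): $208 to deductible, leaving $792; 25% of $792 = $198. Owner pays $406; OOP now $1,361.
Claim 3 ($213): deductible already satisfied, so owner's share is 25% × $213 = $53.25. Cost to owner: $53.25. OOP to date $1,414.25.
Claim 4 ($13,048): deductible already satisfied, so owner's share is 25% × $13,048 = $3,262. That would push OOP to $4,676.25, over the $2,650 cap, so owner pays $2,650 − $1,414.25 = $1,235.75.

$1,235.75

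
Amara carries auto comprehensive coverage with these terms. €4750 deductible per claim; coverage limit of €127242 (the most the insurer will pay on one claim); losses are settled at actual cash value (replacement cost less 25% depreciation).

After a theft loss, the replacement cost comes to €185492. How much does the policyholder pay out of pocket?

At 25% depreciation, ACV = €185492 − €46373 = €139119.
After the deductible, €139119 − €4750 = €134369 remains.
The €127242 per-incident cap binds; insurer pays €127242.
Policyholder's share is the uncovered remainder: €185492 − €127242 = €58250.

€58250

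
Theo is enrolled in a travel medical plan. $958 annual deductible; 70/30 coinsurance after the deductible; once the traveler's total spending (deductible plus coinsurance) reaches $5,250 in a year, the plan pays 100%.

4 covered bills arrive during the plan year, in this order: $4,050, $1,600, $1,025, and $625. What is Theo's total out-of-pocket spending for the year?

Bill 1, $4,050: deductible takes $958, $3,092 remains; 30% of $3,092 = $927.60. Cost to traveler: $1,885.60. OOP to date $1,885.60.
Bill 2, $1,600: 30% coinsurance on $1,600 = $480. Cost to traveler: $480. OOP to date $2,365.60.
Bill 3, $1,025: 30% coinsurance on $1,025 = $307.50. Cost to traveler: $307.50. OOP to date $2,673.10.
Bill 4, $625: deductible met; 30% of $625 = $187.50. Traveler owes $187.50 (running OOP $2,860.60).
Total paid by the traveler: $1,885.60 + $480 + $307.50 + $187.50 = $2,860.60.

$2,860.60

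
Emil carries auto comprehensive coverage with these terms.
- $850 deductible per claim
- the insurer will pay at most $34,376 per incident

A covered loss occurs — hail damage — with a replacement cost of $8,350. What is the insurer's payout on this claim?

After the deductible, $8,350 − $850 = $7,500 remains.
$7,500 is within the $34,376 limit, so the insurer pays $7,500.

$7,500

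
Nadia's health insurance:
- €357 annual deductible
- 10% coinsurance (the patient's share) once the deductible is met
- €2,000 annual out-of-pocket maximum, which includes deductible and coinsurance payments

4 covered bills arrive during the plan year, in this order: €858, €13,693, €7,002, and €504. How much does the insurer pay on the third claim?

€6,778.40

Claim 1 — €858: €357 to deductible, leaving €501; 10% of €501 = €50.10. Cost to patient: €407.10. OOP to date €407.10. Plan pays €858 − €407.10 = €450.90.
Claim 2 — €13,693: 10% coinsurance on €13,693 = €1,369.30. Patient owes €1,369.30 (running OOP €1,776.40). Plan pays €13,693 − €1,369.30 = €12,323.70.
Claim 3 — €7,002: 10% coinsurance on €7,002 = €700.20. Adding that to €1,776.40 gives €2,476.60, past the €2,000 cap; patient pays only €2,000 − €1,776.40 = €223.60. Insurer: €7,002 − €223.60 = €6,778.40.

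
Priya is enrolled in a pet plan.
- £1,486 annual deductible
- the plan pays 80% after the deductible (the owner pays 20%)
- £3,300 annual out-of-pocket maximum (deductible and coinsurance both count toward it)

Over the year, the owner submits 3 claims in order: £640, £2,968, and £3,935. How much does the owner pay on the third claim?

Bill 1, £640: entire amount goes to the deductible. Owner pays £640; OOP now £640.
Bill 2, £2,968: deductible takes £846, £2,122 remains; 20% of £2,122 = £424.40. Owner pays £1,270.40; OOP now £1,910.40.
Bill 3, £3,935: 20% coinsurance on £3,935 = £787. Owner pays £787; OOP now £2,697.40.

£787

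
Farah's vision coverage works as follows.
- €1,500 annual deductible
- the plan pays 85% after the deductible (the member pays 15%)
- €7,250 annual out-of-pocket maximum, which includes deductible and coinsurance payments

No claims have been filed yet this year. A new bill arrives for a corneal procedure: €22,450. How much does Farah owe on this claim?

Nothing has been paid toward the €1,500 deductible, so the first €1,500 of this charge is applied there.
That leaves €22,450 − €1,500 = €20,950 for coinsurance.
Member's 15% share of €20,950 is €3,142.50.
Member responsibility before any cap: €1,500 + €3,142.50 = €4,642.50.
Cumulative spending €0 + €4,642.50 = €4,642.50 stays under the €7,250 maximum.

€4,642.50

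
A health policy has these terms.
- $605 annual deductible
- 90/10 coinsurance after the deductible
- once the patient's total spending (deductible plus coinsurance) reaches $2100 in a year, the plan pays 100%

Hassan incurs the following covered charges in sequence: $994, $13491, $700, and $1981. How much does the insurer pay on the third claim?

Claim 1 — $994: $605 finishes the deductible; $389 goes to coinsurance; 10% of $389 = $38.90. Cost to patient: $643.90. OOP to date $643.90. Plan pays $994 − $643.90 = $350.10.
Claim 2 — $13491: deductible met; 10% of $13491 = $1349.10. Patient owes $1349.10 (running OOP $1993). Insurer: $13491 − $1349.10 = $12141.90.
Claim 3 — $700: deductible already satisfied, so patient's share is 10% × $700 = $70. Cost to patient: $70. OOP to date $2063. Plan pays $700 − $70 = $630.

$630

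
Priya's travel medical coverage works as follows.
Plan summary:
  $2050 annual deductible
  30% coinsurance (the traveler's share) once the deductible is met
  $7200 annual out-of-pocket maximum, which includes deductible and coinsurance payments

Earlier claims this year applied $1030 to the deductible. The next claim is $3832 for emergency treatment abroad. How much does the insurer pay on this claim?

Deductible still to meet: $2050 − $1030 = $1020.
After the $1020 deductible portion, $3832 − $1020 = $2812 is subject to coinsurance.
Coinsurance: $2812 × 30% = $843.60.
That puts the traveler's cost at $1020 + $843.60 = $1863.60 before any cap.
Total out-of-pocket so far would be $1030 + $1863.60 = $2893.60, below the $7200 cap — no reduction.
The plan picks up $3832 − $1863.60 = $1968.40.

$1968.40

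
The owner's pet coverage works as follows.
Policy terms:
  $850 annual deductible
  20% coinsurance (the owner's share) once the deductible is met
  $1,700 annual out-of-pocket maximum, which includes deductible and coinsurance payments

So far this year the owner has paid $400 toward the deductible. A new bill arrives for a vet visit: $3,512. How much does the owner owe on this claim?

$1,062.40

Remaining deductible: $850 − $400 = $450.
That leaves $3,512 − $450 = $3,062 for coinsurance.
Coinsurance: $3,062 × 20% = $612.40.
Owner responsibility before any cap: $450 + $612.40 = $1,062.40.
Cumulative spending $400 + $1,062.40 = $1,462.40 stays under the $1,700 maximum.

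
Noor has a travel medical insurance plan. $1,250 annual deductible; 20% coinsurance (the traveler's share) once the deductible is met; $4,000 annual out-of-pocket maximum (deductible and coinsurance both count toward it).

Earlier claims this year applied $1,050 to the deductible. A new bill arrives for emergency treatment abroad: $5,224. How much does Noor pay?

$1,204.80

Remaining deductible: $1,250 − $1,050 = $200.
After the $200 deductible portion, $5,224 − $200 = $5,024 is subject to coinsurance.
Traveler's 20% share of $5,024 is $1,004.80.
So the traveler owes $200 + $1,004.80 = $1,204.80 before any cap.
Year-to-date out-of-pocket becomes $1,050 + $1,204.80 = $2,254.80, still under the $4,000 maximum, so no cap applies.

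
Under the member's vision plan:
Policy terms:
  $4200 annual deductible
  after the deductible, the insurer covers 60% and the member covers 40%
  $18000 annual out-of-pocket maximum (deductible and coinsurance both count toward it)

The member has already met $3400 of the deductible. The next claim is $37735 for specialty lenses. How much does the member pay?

$3400 of the $4200 deductible is already met, leaving $800.
After the $800 deductible portion, $37735 − $800 = $36935 is subject to coinsurance.
40% of $36935 = $14774 falls to the member.
That puts the member's cost at $800 + $14774 = $15574 before any cap.
Adding $15574 to the $3400 already spent would give $18974, which exceeds the $18000 cap; the member pays just $18000 − $3400 = $14600.

$14600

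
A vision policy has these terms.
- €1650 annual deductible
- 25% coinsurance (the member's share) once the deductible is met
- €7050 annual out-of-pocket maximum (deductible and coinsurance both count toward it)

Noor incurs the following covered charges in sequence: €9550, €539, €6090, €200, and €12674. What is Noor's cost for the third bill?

€1522.50

Bill 1, €9550: €1650 finishes the deductible; €7900 goes to coinsurance; coinsurance €7900 × 25% = €1975. Cost to member: €3625. OOP to date €3625.
Bill 2, €539: 25% coinsurance on €539 = €134.75. Cost to member: €134.75. OOP to date €3759.75.
Bill 3, €6090: 25% coinsurance on €6090 = €1522.50. Cost to member: €1522.50. OOP to date €5282.25.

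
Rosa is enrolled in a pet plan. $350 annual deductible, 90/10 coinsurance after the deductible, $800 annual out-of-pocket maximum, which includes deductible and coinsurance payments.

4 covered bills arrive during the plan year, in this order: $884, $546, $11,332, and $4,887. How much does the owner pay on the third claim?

$342

Claim 1 — $884: deductible takes $350, $534 remains; owner's 10% is $53.40. Owner owes $403.40 (running OOP $403.40).
Claim 2 — $546: deductible met; 10% of $546 = $54.60. Owner pays $54.60; OOP now $458.
Claim 3 — $11,332: deductible already satisfied, so owner's share is 10% × $11,332 = $1,133.20. That would push OOP to $1,591.20, over the $800 cap, so owner pays $800 − $458 = $342.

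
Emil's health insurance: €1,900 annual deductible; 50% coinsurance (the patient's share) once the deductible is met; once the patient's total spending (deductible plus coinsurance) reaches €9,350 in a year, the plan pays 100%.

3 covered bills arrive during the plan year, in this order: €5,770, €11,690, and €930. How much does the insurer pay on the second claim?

€6,175

#1 (€5,770): deductible takes €1,900, €3,870 remains; patient's 50% is €1,935. Patient owes €3,835 (running OOP €3,835). Insurer: €5,770 − €3,835 = €1,935.
#2 (€11,690): deductible met; 50% of €11,690 = €5,845. OOP would hit €9,680 > €9,350, so the cap limits the patient to €9,350 − €3,835 = €5,515. Plan pays €11,690 − €5,515 = €6,175.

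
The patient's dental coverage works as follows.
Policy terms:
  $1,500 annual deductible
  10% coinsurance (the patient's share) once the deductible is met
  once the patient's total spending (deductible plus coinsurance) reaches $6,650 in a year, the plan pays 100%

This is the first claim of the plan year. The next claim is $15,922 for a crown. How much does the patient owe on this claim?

$2,942.20

Deductible not yet touched, so the first $1,500 of the bill goes to the deductible.
The remaining $14,422 (= $15,922 − $1,500) moves to coinsurance.
Coinsurance: $14,422 × 10% = $1,442.20.
That puts the patient's cost at $1,500 + $1,442.20 = $2,942.20 before any cap.
Total out-of-pocket so far would be $0 + $2,942.20 = $2,942.20, below the $6,650 cap — no reduction.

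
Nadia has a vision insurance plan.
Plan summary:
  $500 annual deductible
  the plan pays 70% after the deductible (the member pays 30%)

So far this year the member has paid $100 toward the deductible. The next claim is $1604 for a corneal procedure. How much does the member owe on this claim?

$761.20

$100 of the $500 deductible is already met, leaving $400.
The remaining $1204 (= $1604 − $400) moves to coinsurance.
30% of $1204 = $361.20 falls to the member.
That puts the member's cost at $400 + $361.20 = $761.20.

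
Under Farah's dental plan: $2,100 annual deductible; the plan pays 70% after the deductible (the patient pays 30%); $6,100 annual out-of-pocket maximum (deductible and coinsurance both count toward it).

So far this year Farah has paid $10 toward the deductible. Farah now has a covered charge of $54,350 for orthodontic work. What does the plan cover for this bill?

Deductible still to meet: $2,100 − $10 = $2,090.
The remaining $52,260 (= $54,350 − $2,090) moves to coinsurance.
Patient's 30% share of $52,260 is $15,678.
Patient responsibility before any cap: $2,090 + $15,678 = $17,768.
Adding $17,768 to the $10 already spent would give $17,778, which exceeds the $6,100 cap; the patient pays just $6,100 − $10 = $6,090.
Insurer pays the balance: $54,350 − $6,090 = $48,260.

$48,260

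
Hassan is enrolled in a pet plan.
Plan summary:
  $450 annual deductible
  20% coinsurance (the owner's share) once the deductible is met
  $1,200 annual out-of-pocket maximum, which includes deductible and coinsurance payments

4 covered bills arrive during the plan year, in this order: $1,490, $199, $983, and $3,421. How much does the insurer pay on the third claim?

$786.40

#1 ($1,490): $450 finishes the deductible; $1,040 goes to coinsurance; 20% of $1,040 = $208. Cost to owner: $658. OOP to date $658. Plan pays $1,490 − $658 = $832.
#2 ($199): deductible already satisfied, so owner's share is 20% × $199 = $39.80. Owner pays $39.80; OOP now $697.80. Insurer: $199 − $39.80 = $159.20.
#3 ($983): 20% coinsurance on $983 = $196.60. Cost to owner: $196.60. OOP to date $894.40. Insurer: $983 − $196.60 = $786.40.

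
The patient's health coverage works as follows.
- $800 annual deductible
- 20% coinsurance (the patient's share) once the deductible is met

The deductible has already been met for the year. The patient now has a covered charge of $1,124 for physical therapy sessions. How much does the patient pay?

With the deductible met, the entire $1,124 is subject to coinsurance.
Patient's 20% share of $1,124 is $224.80.

$224.80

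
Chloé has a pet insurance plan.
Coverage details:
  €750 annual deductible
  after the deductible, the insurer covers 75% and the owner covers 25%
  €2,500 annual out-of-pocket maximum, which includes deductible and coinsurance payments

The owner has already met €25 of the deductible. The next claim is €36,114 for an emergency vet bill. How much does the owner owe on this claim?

€2,475

Deductible still to meet: €750 − €25 = €725.
That leaves €36,114 − €725 = €35,389 for coinsurance.
25% of €35,389 = €8,847.25 falls to the owner.
That puts the owner's cost at €725 + €8,847.25 = €9,572.25 before any cap.
Year-to-date out-of-pocket would reach €25 + €9,572.25 = €9,597.25, above the €2,500 maximum, so the owner pays only €2,500 − €25 = €2,475.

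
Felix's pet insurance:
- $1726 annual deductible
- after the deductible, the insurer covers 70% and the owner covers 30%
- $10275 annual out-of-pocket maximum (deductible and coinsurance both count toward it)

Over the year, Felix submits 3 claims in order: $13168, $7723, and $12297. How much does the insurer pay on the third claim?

$9497.50

Bill 1, $13168: deductible takes $1726, $11442 remains; owner's 30% is $3432.60. Owner pays $5158.60; OOP now $5158.60. Insurer: $13168 − $5158.60 = $8009.40.
Bill 2, $7723: deductible met; 30% of $7723 = $2316.90. Owner owes $2316.90 (running OOP $7475.50). Plan pays $7723 − $2316.90 = $5406.10.
Bill 3, $12297: deductible already satisfied, so owner's share is 30% × $12297 = $3689.10. Adding that to $7475.50 gives $11164.60, past the $10275 cap; owner pays only $10275 − $7475.50 = $2799.50. Insurer: $12297 − $2799.50 = $9497.50.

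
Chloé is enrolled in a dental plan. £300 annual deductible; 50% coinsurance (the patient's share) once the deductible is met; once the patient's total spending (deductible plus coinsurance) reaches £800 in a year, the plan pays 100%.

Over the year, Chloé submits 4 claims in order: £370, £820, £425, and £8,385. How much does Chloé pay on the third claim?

£55

#1 (£370): deductible takes £300, £70 remains; coinsurance £70 × 50% = £35. Patient owes £335 (running OOP £335).
#2 (£820): deductible met; 50% of £820 = £410. Patient owes £410 (running OOP £745).
#3 (£425): 50% coinsurance on £425 = £212.50. OOP would hit £957.50 > £800, so the cap limits the patient to £800 − £745 = £55.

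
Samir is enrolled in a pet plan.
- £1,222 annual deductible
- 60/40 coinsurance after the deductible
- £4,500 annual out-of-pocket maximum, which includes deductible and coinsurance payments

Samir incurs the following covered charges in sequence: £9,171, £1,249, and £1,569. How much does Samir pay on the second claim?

£98.40

Claim 1 (£9,171): deductible takes £1,222, £7,949 remains; coinsurance £7,949 × 40% = £3,179.60. Cost to owner: £4,401.60. OOP to date £4,401.60.
Claim 2 (£1,249): deductible met; 40% of £1,249 = £499.60. That would push OOP to £4,901.20, over the £4,500 cap, so owner pays £4,500 − £4,401.60 = £98.40.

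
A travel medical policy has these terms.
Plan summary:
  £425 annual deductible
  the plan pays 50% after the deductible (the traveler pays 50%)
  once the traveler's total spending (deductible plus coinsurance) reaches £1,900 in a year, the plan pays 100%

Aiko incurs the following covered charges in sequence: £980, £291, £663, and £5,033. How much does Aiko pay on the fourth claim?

Claim 1 — £980: £425 to deductible, leaving £555; coinsurance £555 × 50% = £277.50. Traveler pays £702.50; OOP now £702.50.
Claim 2 — £291: deductible met; 50% of £291 = £145.50. Traveler owes £145.50 (running OOP £848).
Claim 3 — £663: deductible already satisfied, so traveler's share is 50% × £663 = £331.50. Traveler pays £331.50; OOP now £1,179.50.
Claim 4 — £5,033: deductible met; 50% of £5,033 = £2,516.50. Adding that to £1,179.50 gives £3,696, past the £1,900 cap; traveler pays only £1,900 − £1,179.50 = £720.50.

£720.50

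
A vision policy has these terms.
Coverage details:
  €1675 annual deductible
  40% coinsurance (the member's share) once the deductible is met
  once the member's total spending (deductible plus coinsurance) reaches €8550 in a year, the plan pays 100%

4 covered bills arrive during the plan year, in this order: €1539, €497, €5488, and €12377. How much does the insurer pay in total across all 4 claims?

Claim 1 (€1539): all of it applies to the deductible. Cost to member: €1539. OOP to date €1539. Insurer: €1539 − €1539 = €0.
Claim 2 (€497): €136 to deductible, leaving €361; member's 40% is €144.40. Member pays €280.40; OOP now €1819.40. Plan pays €497 − €280.40 = €216.60.
Claim 3 (€5488): deductible met; 40% of €5488 = €2195.20. Cost to member: €2195.20. OOP to date €4014.60. Insurer: €5488 − €2195.20 = €3292.80.
Claim 4 (€12377): deductible met; 40% of €12377 = €4950.80. OOP would hit €8965.40 > €8550, so the cap limits the member to €8550 − €4014.60 = €4535.40. Plan pays €12377 − €4535.40 = €7841.60.
Insurer total = bills − member's total = €19901 − €8550 = €11351.

€11351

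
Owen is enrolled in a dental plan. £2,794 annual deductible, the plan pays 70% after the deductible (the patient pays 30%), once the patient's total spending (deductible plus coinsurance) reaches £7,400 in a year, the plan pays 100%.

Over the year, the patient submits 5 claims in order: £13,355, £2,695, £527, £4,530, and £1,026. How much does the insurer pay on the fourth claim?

£4,058.90

#1 (£13,355): deductible takes £2,794, £10,561 remains; coinsurance £10,561 × 30% = £3,168.30. Patient owes £5,962.30 (running OOP £5,962.30). Plan pays £13,355 − £5,962.30 = £7,392.70.
#2 (£2,695): 30% coinsurance on £2,695 = £808.50. Cost to patient: £808.50. OOP to date £6,770.80. Insurer: £2,695 − £808.50 = £1,886.50.
#3 (£527): 30% coinsurance on £527 = £158.10. Patient owes £158.10 (running OOP £6,928.90). Insurer: £527 − £158.10 = £368.90.
#4 (£4,530): deductible already satisfied, so patient's share is 30% × £4,530 = £1,359. That would push OOP to £8,287.90, over the £7,400 cap, so patient pays £7,400 − £6,928.90 = £471.10. Plan pays £4,530 − £471.10 = £4,058.90.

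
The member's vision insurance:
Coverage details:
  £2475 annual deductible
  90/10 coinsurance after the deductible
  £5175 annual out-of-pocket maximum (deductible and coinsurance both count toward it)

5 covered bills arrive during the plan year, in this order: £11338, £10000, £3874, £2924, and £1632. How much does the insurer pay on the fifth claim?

£1498.10

Claim 1 (£11338): £2475 finishes the deductible; £8863 goes to coinsurance; coinsurance £8863 × 10% = £886.30. Member pays £3361.30; OOP now £3361.30. Plan pays £11338 − £3361.30 = £7976.70.
Claim 2 (£10000): 10% coinsurance on £10000 = £1000. Member owes £1000 (running OOP £4361.30). Insurer: £10000 − £1000 = £9000.
Claim 3 (£3874): deductible already satisfied, so member's share is 10% × £3874 = £387.40. Cost to member: £387.40. OOP to date £4748.70. Plan pays £3874 − £387.40 = £3486.60.
Claim 4 (£2924): 10% coinsurance on £2924 = £292.40. Member pays £292.40; OOP now £5041.10. Plan pays £2924 − £292.40 = £2631.60.
Claim 5 (£1632): deductible met; 10% of £1632 = £163.20. That would push OOP to £5204.30, over the £5175 cap, so member pays £5175 − £5041.10 = £133.90. Insurer: £1632 − £133.90 = £1498.10.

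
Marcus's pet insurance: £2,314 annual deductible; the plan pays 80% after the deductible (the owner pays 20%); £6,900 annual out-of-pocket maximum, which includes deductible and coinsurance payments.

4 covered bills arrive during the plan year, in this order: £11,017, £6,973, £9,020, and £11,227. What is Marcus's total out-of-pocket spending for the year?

£6,900

Claim 1 — £11,017: £2,314 finishes the deductible; £8,703 goes to coinsurance; owner's 20% is £1,740.60. Owner owes £4,054.60 (running OOP £4,054.60).
Claim 2 — £6,973: 20% coinsurance on £6,973 = £1,394.60. Cost to owner: £1,394.60. OOP to date £5,449.20.
Claim 3 — £9,020: deductible already satisfied, so owner's share is 20% × £9,020 = £1,804. OOP would hit £7,253.20 > £6,900, so the cap limits the owner to £6,900 − £5,449.20 = £1,450.80.
Claim 4 — £11,227: deductible met; 20% of £11,227 = £2,245.40. Adding that to £6,900 gives £9,145.40, past the £6,900 cap; owner pays only £6,900 − £6,900 = £0.
Summing the owner's payments: £4,054.60 + £1,394.60 + £1,450.80 + £0 = £6,900.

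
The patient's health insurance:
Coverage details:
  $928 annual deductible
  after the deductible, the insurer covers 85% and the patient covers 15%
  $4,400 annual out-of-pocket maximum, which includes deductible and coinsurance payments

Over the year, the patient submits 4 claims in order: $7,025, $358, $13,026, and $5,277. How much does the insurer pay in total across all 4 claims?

#1 ($7,025): $928 to deductible, leaving $6,097; 15% of $6,097 = $914.55. Patient owes $1,842.55 (running OOP $1,842.55). Insurer: $7,025 − $1,842.55 = $5,182.45.
#2 ($358): deductible met; 15% of $358 = $53.70. Patient owes $53.70 (running OOP $1,896.25). Plan pays $358 − $53.70 = $304.30.
#3 ($13,026): deductible met; 15% of $13,026 = $1,953.90. Cost to patient: $1,953.90. OOP to date $3,850.15. Plan pays $13,026 − $1,953.90 = $11,072.10.
#4 ($5,277): deductible already satisfied, so patient's share is 15% × $5,277 = $791.55. That would push OOP to $4,641.70, over the $4,400 cap, so patient pays $4,400 − $3,850.15 = $549.85. Plan pays $5,277 − $549.85 = $4,727.15.
Insurer total = bills − patient's total = $25,686 − $4,400 = $21,286.

$21,286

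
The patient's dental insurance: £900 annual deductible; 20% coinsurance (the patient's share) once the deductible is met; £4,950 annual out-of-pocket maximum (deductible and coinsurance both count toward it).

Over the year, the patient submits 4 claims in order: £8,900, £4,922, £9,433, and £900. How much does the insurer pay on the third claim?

Claim 1 (£8,900): £900 finishes the deductible; £8,000 goes to coinsurance; patient's 20% is £1,600. Cost to patient: £2,500. OOP to date £2,500. Plan pays £8,900 − £2,500 = £6,400.
Claim 2 (£4,922): 20% coinsurance on £4,922 = £984.40. Patient owes £984.40 (running OOP £3,484.40). Plan pays £4,922 − £984.40 = £3,937.60.
Claim 3 (£9,433): deductible met; 20% of £9,433 = £1,886.60. Adding that to £3,484.40 gives £5,371, past the £4,950 cap; patient pays only £4,950 − £3,484.40 = £1,465.60. Insurer: £9,433 − £1,465.60 = £7,967.40.

£7,967.40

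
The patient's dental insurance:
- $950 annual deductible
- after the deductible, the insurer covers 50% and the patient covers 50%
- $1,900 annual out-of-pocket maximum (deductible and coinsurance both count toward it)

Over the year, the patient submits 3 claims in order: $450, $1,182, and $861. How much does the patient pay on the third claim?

$430.50

Claim 1 — $450: all of it applies to the deductible. Cost to patient: $450. OOP to date $450.
Claim 2 — $1,182: $500 finishes the deductible; $682 goes to coinsurance; patient's 50% is $341. Patient pays $841; OOP now $1,291.
Claim 3 — $861: deductible already satisfied, so patient's share is 50% × $861 = $430.50. Patient pays $430.50; OOP now $1,721.50.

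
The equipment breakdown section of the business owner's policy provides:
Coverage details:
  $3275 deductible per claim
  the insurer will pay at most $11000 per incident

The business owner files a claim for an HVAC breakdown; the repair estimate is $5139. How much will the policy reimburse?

After the deductible, $5139 − $3275 = $1864 remains.
That's under the $11000 cap, so the insurer reimburses the full $1864.

$1864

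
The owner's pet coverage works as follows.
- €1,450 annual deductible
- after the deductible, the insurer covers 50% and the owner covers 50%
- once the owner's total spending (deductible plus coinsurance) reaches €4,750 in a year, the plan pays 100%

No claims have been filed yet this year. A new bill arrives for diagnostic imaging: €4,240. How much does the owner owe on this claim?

Nothing has been paid toward the €1,450 deductible, so the first €1,450 of this charge is applied there.
The remaining €2,790 (= €4,240 − €1,450) moves to coinsurance.
50% of €2,790 = €1,395 falls to the owner.
Owner responsibility before any cap: €1,450 + €1,395 = €2,845.
Year-to-date out-of-pocket becomes €0 + €2,845 = €2,845, still under the €4,750 maximum, so no cap applies.

€2,845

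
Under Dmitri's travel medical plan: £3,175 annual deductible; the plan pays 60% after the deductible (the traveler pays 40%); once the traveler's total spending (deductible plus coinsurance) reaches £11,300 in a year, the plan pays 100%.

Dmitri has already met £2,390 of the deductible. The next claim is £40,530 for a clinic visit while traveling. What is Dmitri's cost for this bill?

Remaining deductible: £3,175 − £2,390 = £785.
After the £785 deductible portion, £40,530 − £785 = £39,745 is subject to coinsurance.
Coinsurance: £39,745 × 40% = £15,898.
So the traveler owes £785 + £15,898 = £16,683 before any cap.
That would bring total out-of-pocket to £19,073, past the £11,300 cap. The traveler is capped at £11,300 − £2,390 = £8,910 on this claim.

£8,910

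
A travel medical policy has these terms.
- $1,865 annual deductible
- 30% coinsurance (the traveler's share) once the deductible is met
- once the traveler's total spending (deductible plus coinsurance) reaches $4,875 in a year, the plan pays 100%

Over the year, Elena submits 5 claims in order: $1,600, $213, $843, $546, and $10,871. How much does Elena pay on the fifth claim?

Bill 1, $1,600: all of it applies to the deductible. Traveler pays $1,600; OOP now $1,600.
Bill 2, $213: all of it applies to the deductible. Traveler owes $213 (running OOP $1,813).
Bill 3, $843: deductible takes $52, $791 remains; 30% of $791 = $237.30. Cost to traveler: $289.30. OOP to date $2,102.30.
Bill 4, $546: deductible already satisfied, so traveler's share is 30% × $546 = $163.80. Traveler pays $163.80; OOP now $2,266.10.
Bill 5, $10,871: deductible met; 30% of $10,871 = $3,261.30. Adding that to $2,266.10 gives $5,527.40, past the $4,875 cap; traveler pays only $4,875 − $2,266.10 = $2,608.90.

$2,608.90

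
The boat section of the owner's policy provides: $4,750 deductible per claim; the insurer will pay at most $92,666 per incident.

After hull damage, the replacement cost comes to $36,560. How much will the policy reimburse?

$31,810

After the deductible, $36,560 − $4,750 = $31,810 remains.
$31,810 is within the $92,666 limit, so the insurer pays $31,810.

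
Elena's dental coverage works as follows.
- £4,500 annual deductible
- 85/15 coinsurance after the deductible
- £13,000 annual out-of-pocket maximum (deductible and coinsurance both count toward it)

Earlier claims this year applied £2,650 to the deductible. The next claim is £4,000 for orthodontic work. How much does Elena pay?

£2,172.50

Deductible still to meet: £4,500 − £2,650 = £1,850.
After the £1,850 deductible portion, £4,000 − £1,850 = £2,150 is subject to coinsurance.
15% of £2,150 = £322.50 falls to the patient.
So the patient owes £1,850 + £322.50 = £2,172.50 before any cap.
Total out-of-pocket so far would be £2,650 + £2,172.50 = £4,822.50, below the £13,000 cap — no reduction.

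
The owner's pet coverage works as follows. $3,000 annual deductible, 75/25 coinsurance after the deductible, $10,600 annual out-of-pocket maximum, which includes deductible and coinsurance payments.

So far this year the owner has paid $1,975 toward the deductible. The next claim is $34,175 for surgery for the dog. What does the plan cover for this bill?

$25,550

Remaining deductible: $3,000 − $1,975 = $1,025.
After the $1,025 deductible portion, $34,175 − $1,025 = $33,150 is subject to coinsurance.
Coinsurance: $33,150 × 25% = $8,287.50.
That puts the owner's cost at $1,025 + $8,287.50 = $9,312.50 before any cap.
Adding $9,312.50 to the $1,975 already spent would give $11,287.50, which exceeds the $10,600 cap; the owner pays just $10,600 − $1,975 = $8,625.
Insurer pays the balance: $34,175 − $8,625 = $25,550.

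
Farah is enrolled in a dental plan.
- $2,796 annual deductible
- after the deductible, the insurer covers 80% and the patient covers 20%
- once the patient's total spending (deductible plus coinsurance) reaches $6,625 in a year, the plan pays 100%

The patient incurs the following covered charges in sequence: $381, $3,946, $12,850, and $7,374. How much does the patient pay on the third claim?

Claim 1 ($381): all of it applies to the deductible. Cost to patient: $381. OOP to date $381.
Claim 2 ($3,946): deductible takes $2,415, $1,531 remains; coinsurance $1,531 × 20% = $306.20. Cost to patient: $2,721.20. OOP to date $3,102.20.
Claim 3 ($12,850): 20% coinsurance on $12,850 = $2,570. Patient owes $2,570 (running OOP $5,672.20).

$2,570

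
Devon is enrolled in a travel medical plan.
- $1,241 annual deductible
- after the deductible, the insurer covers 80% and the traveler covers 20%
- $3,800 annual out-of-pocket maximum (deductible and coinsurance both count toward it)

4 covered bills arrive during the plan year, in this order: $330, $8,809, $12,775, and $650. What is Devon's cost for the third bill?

Claim 1 — $330: entire amount goes to the deductible. Traveler pays $330; OOP now $330.
Claim 2 — $8,809: $911 finishes the deductible; $7,898 goes to coinsurance; coinsurance $7,898 × 20% = $1,579.60. Traveler owes $2,490.60 (running OOP $2,820.60).
Claim 3 — $12,775: deductible already satisfied, so traveler's share is 20% × $12,775 = $2,555. That would push OOP to $5,375.60, over the $3,800 cap, so traveler pays $3,800 − $2,820.60 = $979.40.

$979.40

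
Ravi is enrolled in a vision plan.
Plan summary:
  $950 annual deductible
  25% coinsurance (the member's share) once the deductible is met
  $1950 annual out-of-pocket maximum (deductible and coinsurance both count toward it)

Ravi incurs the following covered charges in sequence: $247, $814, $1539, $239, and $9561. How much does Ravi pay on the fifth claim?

$527.75

#1 ($247): fully absorbed by the deductible. Cost to member: $247. OOP to date $247.
#2 ($814): deductible takes $703, $111 remains; member's 25% is $27.75. Cost to member: $730.75. OOP to date $977.75.
#3 ($1539): 25% coinsurance on $1539 = $384.75. Cost to member: $384.75. OOP to date $1362.50.
#4 ($239): deductible already satisfied, so member's share is 25% × $239 = $59.75. Cost to member: $59.75. OOP to date $1422.25.
#5 ($9561): 25% coinsurance on $9561 = $2390.25. That would push OOP to $3812.50, over the $1950 cap, so member pays $1950 − $1422.25 = $527.75.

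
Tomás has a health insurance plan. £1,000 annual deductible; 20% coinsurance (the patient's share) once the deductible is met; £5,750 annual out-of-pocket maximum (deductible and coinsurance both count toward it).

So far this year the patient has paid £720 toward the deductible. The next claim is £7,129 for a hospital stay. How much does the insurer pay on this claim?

Remaining deductible: £1,000 − £720 = £280.
After the £280 deductible portion, £7,129 − £280 = £6,849 is subject to coinsurance.
Patient's 20% share of £6,849 is £1,369.80.
That puts the patient's cost at £280 + £1,369.80 = £1,649.80 before any cap.
Cumulative spending £720 + £1,649.80 = £2,369.80 stays under the £5,750 maximum.
The insurer covers the remainder: £7,129 − £1,649.80 = £5,479.20.

£5,479.20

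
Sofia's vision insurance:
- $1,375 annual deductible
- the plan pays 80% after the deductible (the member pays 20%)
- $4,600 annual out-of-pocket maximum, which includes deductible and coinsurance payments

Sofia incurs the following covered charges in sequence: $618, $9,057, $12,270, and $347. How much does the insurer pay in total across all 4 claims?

$17,692

Bill 1, $618: fully absorbed by the deductible. Member owes $618 (running OOP $618). Plan pays $618 − $618 = $0.
Bill 2, $9,057: $757 finishes the deductible; $8,300 goes to coinsurance; coinsurance $8,300 × 20% = $1,660. Member owes $2,417 (running OOP $3,035). Insurer: $9,057 − $2,417 = $6,640.
Bill 3, $12,270: deductible met; 20% of $12,270 = $2,454. Adding that to $3,035 gives $5,489, past the $4,600 cap; member pays only $4,600 − $3,035 = $1,565. Insurer: $12,270 − $1,565 = $10,705.
Bill 4, $347: 20% coinsurance on $347 = $69.40. That would push OOP to $4,669.40, over the $4,600 cap, so member pays $4,600 − $4,600 = $0. Plan pays $347 − $0 = $347.
Insurer total = bills − member's total = $22,292 − $4,600 = $17,692.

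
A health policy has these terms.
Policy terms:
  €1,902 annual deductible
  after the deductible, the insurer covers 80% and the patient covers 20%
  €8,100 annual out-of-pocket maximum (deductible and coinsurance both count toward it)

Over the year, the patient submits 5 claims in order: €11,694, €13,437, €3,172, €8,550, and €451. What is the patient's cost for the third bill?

Bill 1, €11,694: deductible takes €1,902, €9,792 remains; patient's 20% is €1,958.40. Cost to patient: €3,860.40. OOP to date €3,860.40.
Bill 2, €13,437: 20% coinsurance on €13,437 = €2,687.40. Cost to patient: €2,687.40. OOP to date €6,547.80.
Bill 3, €3,172: deductible already satisfied, so patient's share is 20% × €3,172 = €634.40. Patient pays €634.40; OOP now €7,182.20.

€634.40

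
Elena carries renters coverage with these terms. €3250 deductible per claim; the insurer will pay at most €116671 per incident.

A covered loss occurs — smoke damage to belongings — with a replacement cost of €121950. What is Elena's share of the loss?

After the deductible, €121950 − €3250 = €118700 remains.
The €116671 per-incident cap binds; insurer pays €116671.
Out of pocket: €121950 − €116671 = €5279.

€5279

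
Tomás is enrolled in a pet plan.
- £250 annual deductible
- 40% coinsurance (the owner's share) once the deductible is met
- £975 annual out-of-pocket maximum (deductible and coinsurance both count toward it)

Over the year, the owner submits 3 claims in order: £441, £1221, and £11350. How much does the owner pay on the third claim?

Claim 1 (£441): £250 finishes the deductible; £191 goes to coinsurance; coinsurance £191 × 40% = £76.40. Owner pays £326.40; OOP now £326.40.
Claim 2 (£1221): 40% coinsurance on £1221 = £488.40. Owner owes £488.40 (running OOP £814.80).
Claim 3 (£11350): deductible met; 40% of £11350 = £4540. That would push OOP to £5354.80, over the £975 cap, so owner pays £975 − £814.80 = £160.20.

£160.20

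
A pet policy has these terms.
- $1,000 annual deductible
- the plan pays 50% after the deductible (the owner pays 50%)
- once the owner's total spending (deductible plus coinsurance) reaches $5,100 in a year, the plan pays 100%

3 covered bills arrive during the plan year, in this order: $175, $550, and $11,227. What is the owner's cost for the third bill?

$4,375

Claim 1 ($175): fully absorbed by the deductible. Owner pays $175; OOP now $175.
Claim 2 ($550): all of it applies to the deductible. Owner pays $550; OOP now $725.
Claim 3 ($11,227): $275 finishes the deductible; $10,952 goes to coinsurance; 50% of $10,952 = $5,476. Together that's $275 + $5,476 = $5,751. That would push OOP to $6,476, over the $5,100 cap, so owner pays $5,100 − $725 = $4,375.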